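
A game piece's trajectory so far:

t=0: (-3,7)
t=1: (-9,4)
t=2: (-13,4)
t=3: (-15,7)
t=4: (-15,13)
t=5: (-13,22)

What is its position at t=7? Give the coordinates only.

Successive displacements: (-6,-3), (-4,+0), (-2,+3), (+0,+6), (+2,+9) — each changes by (+2,+3).
step 6: (-13,22) + (+4,+12) → (-9,34)
step 7: (-9,34) + (+6,+15) → (-3,49)

(-3,49)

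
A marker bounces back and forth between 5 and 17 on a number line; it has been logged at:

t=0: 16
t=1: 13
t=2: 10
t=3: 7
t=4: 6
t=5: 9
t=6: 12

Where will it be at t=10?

The value travels 3 per step and bounces off the walls at 5 and 17.
  step 7: 12 → 15
  step 8: 15 → 16
  step 9: 16 → 13
  step 10: 13 → 10

10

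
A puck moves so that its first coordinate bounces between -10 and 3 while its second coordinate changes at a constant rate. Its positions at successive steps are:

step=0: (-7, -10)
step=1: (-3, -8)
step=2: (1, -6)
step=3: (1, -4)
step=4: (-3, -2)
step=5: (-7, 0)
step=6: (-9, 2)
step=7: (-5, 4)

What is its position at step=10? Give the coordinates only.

(-1, 10)

The first coordinate reflects between -10 and 3, moving 4 per step.
  step 8: -5 → -1
  step 9: -1 → 3
  step 10: 3 → -1
The second coordinate changes by +2 each step: at step 10 it is 10.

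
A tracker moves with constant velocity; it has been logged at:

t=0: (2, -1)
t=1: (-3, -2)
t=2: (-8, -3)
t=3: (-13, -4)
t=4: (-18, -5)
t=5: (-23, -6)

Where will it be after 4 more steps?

(-43, -10)

The position changes by (-5, -1) every step.
step 6: (-23, -6) + (-5, -1) → (-28, -7)
step 7: (-28, -7) + (-5, -1) → (-33, -8)
step 8: (-33, -8) + (-5, -1) → (-38, -9)
step 9: (-38, -9) + (-5, -1) → (-43, -10)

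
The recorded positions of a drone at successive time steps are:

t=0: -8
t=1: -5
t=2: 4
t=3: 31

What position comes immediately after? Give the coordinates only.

Step-to-step displacements: +3, +9, +27; each is 3× the previous.
step 4: 31 + 81 → 112

112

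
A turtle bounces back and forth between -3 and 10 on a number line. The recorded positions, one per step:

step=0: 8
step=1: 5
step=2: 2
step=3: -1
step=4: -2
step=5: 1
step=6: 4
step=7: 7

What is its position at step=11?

1

The value travels 3 per step and bounces off the walls at -3 and 10.
  step 8: 7 → 10
  step 9: 10 → 7
  step 10: 7 → 4
  step 11: 4 → 1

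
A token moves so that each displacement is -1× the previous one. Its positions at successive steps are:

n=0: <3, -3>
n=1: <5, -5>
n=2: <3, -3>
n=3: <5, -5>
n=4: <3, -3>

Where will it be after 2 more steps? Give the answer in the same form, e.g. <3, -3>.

<3, -3>

Step-to-step displacements: <+2, -2>, <-2, +2>, <+2, -2>, <-2, +2>; each is -1× the previous.
step 5: <3, -3> + <+2, -2> → <5, -5>
step 6: <5, -5> + <-2, +2> → <3, -3>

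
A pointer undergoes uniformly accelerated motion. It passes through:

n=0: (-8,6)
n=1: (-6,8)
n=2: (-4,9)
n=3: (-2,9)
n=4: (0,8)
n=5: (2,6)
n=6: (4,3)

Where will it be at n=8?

(8,-6)

First differences are (+2,+2), (+2,+1), (+2,+0), (+2,-1), (+2,-2), (+2,-3); their common second difference is (+0,-1) (constant acceleration).
step 7: (4,3) + (+2,-4) → (6,-1)
step 8: (6,-1) + (+2,-5) → (8,-6)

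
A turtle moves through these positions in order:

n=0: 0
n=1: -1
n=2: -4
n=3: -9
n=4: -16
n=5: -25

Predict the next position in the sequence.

-36

Taking differences between consecutive positions: -1, -3, -5, -7, -9. These grow by -2 each step.
step 6: -25 − 11 → -36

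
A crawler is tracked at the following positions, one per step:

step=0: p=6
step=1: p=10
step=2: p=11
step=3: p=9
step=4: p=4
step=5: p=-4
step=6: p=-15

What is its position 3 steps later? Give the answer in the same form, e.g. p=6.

p=-66

Successive displacements: +4, +1, -2, -5, -8, -11 — each changes by -3.
step 7: -15 − 14 → p=-29
step 8: -29 − 17 → p=-46
step 9: -46 − 20 → p=-66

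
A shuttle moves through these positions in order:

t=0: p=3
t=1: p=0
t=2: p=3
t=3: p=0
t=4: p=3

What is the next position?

p=0

The jumps are -3, +3, -3, +3 — a geometric progression with ratio -1.
step 5: 3 − 3 → p=0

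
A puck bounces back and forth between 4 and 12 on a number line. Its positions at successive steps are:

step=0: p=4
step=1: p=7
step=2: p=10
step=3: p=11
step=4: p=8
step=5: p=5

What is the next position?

The value travels 3 per step and bounces off the walls at 4 and 12.
  step 6: 5 → 6

p=6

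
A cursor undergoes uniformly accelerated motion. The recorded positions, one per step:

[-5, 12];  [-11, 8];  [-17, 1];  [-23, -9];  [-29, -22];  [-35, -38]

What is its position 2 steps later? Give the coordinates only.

[-47, -79]

Taking differences between consecutive positions: [-6, -4], [-6, -7], [-6, -10], [-6, -13], [-6, -16]. These grow by [+0, -3] each step.
step 6: [-35, -38] + [-6, -19] → [-41, -57]
step 7: [-41, -57] + [-6, -22] → [-47, -79]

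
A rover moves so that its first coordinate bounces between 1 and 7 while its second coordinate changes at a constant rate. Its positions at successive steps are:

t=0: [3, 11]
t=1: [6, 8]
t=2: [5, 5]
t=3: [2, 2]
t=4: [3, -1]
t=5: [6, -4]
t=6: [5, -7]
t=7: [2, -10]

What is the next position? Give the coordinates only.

[3, -13]

The first coordinate reflects between 1 and 7, moving 3 per step.
  step 8: 2 → 3
The second coordinate changes by -3 each step: at step 8 it is -13.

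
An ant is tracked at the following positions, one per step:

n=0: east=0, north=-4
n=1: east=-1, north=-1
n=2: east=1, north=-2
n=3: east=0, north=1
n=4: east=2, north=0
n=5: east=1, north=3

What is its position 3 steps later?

Differencing gives (-1, +3), (+2, -1), (-1, +3), (+2, -1), (-1, +3). This is the pattern (-1, +3), (+2, -1) repeated.
step 6: apply (+2, -1) → east=3, north=2
step 7: apply (-1, +3) → east=2, north=5
step 8: apply (+2, -1) → east=4, north=4

east=4, north=4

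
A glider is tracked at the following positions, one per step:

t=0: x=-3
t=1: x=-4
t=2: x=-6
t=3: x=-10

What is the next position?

Step-to-step displacements: -1, -2, -4; each is 2× the previous.
step 4: -10 − 8 → x=-18

x=-18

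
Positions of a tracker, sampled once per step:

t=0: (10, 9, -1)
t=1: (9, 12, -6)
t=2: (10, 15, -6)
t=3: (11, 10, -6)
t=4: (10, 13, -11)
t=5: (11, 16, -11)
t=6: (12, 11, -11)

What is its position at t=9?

(13, 12, -16)

Step-to-step displacements: (-1, +3, -5), (+1, +3, +0), (+1, -5, +0), (-1, +3, -5), (+1, +3, +0), (+1, -5, +0) — a repeating cycle of length 3.
step 7: apply (-1, +3, -5) → (11, 14, -16)
step 8: apply (+1, +3, +0) → (12, 17, -16)
step 9: apply (+1, -5, +0) → (13, 12, -16)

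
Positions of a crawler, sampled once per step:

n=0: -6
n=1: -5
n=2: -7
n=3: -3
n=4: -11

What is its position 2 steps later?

The jumps are +1, -2, +4, -8 — a geometric progression with ratio -2.
step 5: -11 + 16 → 5
step 6: 5 − 32 → -27

-27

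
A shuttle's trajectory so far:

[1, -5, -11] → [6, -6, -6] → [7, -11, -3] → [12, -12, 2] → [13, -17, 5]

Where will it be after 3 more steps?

[24, -24, 18]

Differencing gives [+5, -1, +5], [+1, -5, +3], [+5, -1, +5], [+1, -5, +3]. This is the pattern [+5, -1, +5], [+1, -5, +3] repeated.
step 5: apply [+5, -1, +5] → [18, -18, 10]
step 6: apply [+1, -5, +3] → [19, -23, 13]
step 7: apply [+5, -1, +5] → [24, -24, 18]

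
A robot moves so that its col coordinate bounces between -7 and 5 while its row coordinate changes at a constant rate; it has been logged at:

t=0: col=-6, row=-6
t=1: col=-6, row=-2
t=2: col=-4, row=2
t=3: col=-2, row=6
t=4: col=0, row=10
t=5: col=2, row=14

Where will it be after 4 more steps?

The col coordinate travels 2 per step and bounces off the walls at -7 and 5.
  step 6: 2 → 4
  step 7: 4 → 4
  step 8: 4 → 2
  step 9: 2 → 0
The row coordinate changes by +4 each step: at step 9 it is 30.

col=0, row=30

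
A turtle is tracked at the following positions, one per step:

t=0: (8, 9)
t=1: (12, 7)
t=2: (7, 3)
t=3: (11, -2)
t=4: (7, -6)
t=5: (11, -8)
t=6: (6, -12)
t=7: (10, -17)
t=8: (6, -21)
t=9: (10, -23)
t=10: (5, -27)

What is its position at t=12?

(5, -36)

The moves between consecutive positions are (+4, -2), (-5, -4), (+4, -5), (-4, -4), (+4, -2), (-5, -4), (+4, -5), (-4, -4), (+4, -2), (-5, -4); they repeat the 4-cycle [(+4, -2), (-5, -4), (+4, -5), (-4, -4)].
step 11: apply (+4, -5) → (9, -32)
step 12: apply (-4, -4) → (5, -36)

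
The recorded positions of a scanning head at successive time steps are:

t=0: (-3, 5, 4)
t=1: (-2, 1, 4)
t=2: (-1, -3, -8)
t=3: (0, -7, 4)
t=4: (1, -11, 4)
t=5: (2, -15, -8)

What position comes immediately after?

The first coordinate changes by +1 each step, so at step 6 it is -3 + 6·(1) = 3.
The second coordinate changes by -4 each step, so at step 6 it is 5 + 6·(-4) = -19.
The third coordinate repeats the cycle [4, 4, -8] with period 3; step 6 mod 3 = 0, giving 4.

(3, -19, 4)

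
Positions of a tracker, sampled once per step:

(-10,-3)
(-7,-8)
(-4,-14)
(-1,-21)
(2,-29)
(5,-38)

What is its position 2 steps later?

(11,-59)

First differences are (+3,-5), (+3,-6), (+3,-7), (+3,-8), (+3,-9); their common second difference is (+0,-1) (constant acceleration).
step 6: (5,-38) + (+3,-10) → (8,-48)
step 7: (8,-48) + (+3,-11) → (11,-59)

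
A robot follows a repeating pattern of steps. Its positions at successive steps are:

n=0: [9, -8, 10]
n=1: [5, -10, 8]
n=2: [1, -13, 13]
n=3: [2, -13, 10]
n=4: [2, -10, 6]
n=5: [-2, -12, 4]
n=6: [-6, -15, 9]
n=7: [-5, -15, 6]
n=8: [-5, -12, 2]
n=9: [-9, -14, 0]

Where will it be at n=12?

[-12, -14, -2]

Differencing gives [-4, -2, -2], [-4, -3, +5], [+1, +0, -3], [+0, +3, -4], [-4, -2, -2], [-4, -3, +5], [+1, +0, -3], [+0, +3, -4], [-4, -2, -2]. This is the pattern [-4, -2, -2], [-4, -3, +5], [+1, +0, -3], [+0, +3, -4] repeated.
step 10: apply [-4, -3, +5] → [-13, -17, 5]
step 11: apply [+1, +0, -3] → [-12, -17, 2]
step 12: apply [+0, +3, -4] → [-12, -14, -2]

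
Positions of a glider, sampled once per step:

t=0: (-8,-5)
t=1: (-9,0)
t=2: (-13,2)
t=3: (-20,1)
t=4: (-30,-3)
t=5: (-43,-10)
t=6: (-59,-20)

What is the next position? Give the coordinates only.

Taking differences between consecutive positions: (-1,+5), (-4,+2), (-7,-1), (-10,-4), (-13,-7), (-16,-10). These grow by (-3,-3) each step.
step 7: (-59,-20) + (-19,-13) → (-78,-33)

(-78,-33)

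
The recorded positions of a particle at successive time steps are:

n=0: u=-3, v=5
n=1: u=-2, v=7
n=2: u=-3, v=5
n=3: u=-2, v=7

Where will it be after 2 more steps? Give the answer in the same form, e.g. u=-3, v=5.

The jumps are (+1, +2), (-1, -2), (+1, +2) — a geometric progression with ratio -1.
step 4: u=-2, v=7 + (-1, -2) → u=-3, v=5
step 5: u=-3, v=5 + (+1, +2) → u=-2, v=7

u=-2, v=7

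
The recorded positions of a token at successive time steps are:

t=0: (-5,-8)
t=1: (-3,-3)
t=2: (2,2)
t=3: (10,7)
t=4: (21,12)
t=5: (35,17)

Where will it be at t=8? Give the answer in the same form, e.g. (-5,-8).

Taking differences between consecutive positions: (+2,+5), (+5,+5), (+8,+5), (+11,+5), (+14,+5). These grow by (+3,+0) each step.
step 6: (35,17) + (+17,+5) → (52,22)
step 7: (52,22) + (+20,+5) → (72,27)
step 8: (72,27) + (+23,+5) → (95,32)

(95,32)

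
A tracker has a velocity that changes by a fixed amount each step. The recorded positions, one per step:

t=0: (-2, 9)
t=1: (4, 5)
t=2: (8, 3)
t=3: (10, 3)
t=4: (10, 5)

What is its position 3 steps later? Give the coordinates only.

Successive displacements: (+6, -4), (+4, -2), (+2, +0), (+0, +2) — each changes by (-2, +2).
step 5: (10, 5) + (-2, +4) → (8, 9)
step 6: (8, 9) + (-4, +6) → (4, 15)
step 7: (4, 15) + (-6, +8) → (-2, 23)

(-2, 23)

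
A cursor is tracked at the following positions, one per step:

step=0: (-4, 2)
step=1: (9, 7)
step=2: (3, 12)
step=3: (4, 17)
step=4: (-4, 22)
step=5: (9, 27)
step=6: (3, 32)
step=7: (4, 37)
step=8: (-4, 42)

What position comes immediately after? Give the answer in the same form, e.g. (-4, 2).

The first coordinate repeats the cycle [-4, 9, 3, 4] with period 4; step 9 mod 4 = 1, giving 9.
The second coordinate changes by +5 each step, so at step 9 it is 2 + 9·(5) = 47.

(9, 47)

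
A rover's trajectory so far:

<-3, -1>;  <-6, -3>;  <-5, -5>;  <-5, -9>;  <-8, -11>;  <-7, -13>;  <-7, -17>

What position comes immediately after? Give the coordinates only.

<-10, -19>

The moves between consecutive positions are <-3, -2>, <+1, -2>, <+0, -4>, <-3, -2>, <+1, -2>, <+0, -4>; they repeat the 3-cycle [<-3, -2>, <+1, -2>, <+0, -4>].
step 7: apply <-3, -2> → <-10, -19>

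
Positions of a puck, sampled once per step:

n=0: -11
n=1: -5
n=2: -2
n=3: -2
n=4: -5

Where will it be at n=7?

-32

Successive displacements: +6, +3, +0, -3 — each changes by -3.
step 5: -5 − 6 → -11
step 6: -11 − 9 → -20
step 7: -20 − 12 → -32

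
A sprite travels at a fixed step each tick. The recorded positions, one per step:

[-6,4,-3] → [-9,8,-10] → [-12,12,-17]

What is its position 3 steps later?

Constant displacement of [-3,+4,-7] per step.
step 3: [-12,12,-17] + [-3,+4,-7] → [-15,16,-24]
step 4: [-15,16,-24] + [-3,+4,-7] → [-18,20,-31]
step 5: [-18,20,-31] + [-3,+4,-7] → [-21,24,-38]

[-21,24,-38]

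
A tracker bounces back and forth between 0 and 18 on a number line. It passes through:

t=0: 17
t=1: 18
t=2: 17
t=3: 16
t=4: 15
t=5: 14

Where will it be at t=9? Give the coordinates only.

The value reflects between 0 and 18, moving 1 per step.
  step 6: 14 → 13
  step 7: 13 → 12
  step 8: 12 → 11
  step 9: 11 → 10

10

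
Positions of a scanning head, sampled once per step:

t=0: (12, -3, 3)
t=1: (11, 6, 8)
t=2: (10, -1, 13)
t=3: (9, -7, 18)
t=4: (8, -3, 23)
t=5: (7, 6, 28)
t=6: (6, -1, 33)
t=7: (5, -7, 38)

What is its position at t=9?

The first coordinate changes by -1 each step, so at step 9 it is 12 + 9·(-1) = 3.
The second coordinate repeats the cycle [-3, 6, -1, -7] with period 4; step 9 mod 4 = 1, giving 6.
The third coordinate changes by +5 each step, so at step 9 it is 3 + 9·(5) = 48.

(3, 6, 48)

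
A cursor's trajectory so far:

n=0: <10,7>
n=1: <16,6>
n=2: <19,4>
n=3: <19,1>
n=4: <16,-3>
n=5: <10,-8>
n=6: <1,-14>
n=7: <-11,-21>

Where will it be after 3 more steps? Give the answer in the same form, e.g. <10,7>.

First differences are <+6,-1>, <+3,-2>, <+0,-3>, <-3,-4>, <-6,-5>, <-9,-6>, <-12,-7>; their common second difference is <-3,-1> (constant acceleration).
step 8: <-11,-21> + <-15,-8> → <-26,-29>
step 9: <-26,-29> + <-18,-9> → <-44,-38>
step 10: <-44,-38> + <-21,-10> → <-65,-48>

<-65,-48>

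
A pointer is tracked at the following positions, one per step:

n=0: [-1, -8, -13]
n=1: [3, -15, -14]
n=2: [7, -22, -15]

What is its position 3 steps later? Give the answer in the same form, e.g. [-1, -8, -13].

Each step adds [+4, -7, -1] to the position.
step 3: [7, -22, -15] + [+4, -7, -1] → [11, -29, -16]
step 4: [11, -29, -16] + [+4, -7, -1] → [15, -36, -17]
step 5: [15, -36, -17] + [+4, -7, -1] → [19, -43, -18]

[19, -43, -18]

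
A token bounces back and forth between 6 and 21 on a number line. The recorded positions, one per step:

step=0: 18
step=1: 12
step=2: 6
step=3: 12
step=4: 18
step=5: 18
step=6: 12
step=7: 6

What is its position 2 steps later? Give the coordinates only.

18

The value travels 6 per step and bounces off the walls at 6 and 21.
  step 8: 6 → 12
  step 9: 12 → 18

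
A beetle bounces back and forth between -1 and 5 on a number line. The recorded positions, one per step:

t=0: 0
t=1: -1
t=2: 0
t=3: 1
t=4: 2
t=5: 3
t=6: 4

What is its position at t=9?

3

The value travels 1 per step and bounces off the walls at -1 and 5.
  step 7: 4 → 5
  step 8: 5 → 4
  step 9: 4 → 3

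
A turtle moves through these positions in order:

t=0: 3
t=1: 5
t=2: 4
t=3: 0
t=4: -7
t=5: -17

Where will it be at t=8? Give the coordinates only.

-65

Taking differences between consecutive positions: +2, -1, -4, -7, -10. These grow by -3 each step.
step 6: -17 − 13 → -30
step 7: -30 − 16 → -46
step 8: -46 − 19 → -65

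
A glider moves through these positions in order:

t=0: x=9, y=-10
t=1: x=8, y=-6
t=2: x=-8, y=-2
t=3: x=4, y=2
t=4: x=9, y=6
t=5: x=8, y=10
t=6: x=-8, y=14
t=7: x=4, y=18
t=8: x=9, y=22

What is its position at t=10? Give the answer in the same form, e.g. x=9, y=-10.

The x coordinate repeats the cycle [9, 8, -8, 4] with period 4; step 10 mod 4 = 2, giving -8.
The y coordinate changes by +4 each step, so at step 10 it is -10 + 10·(4) = 30.

x=-8, y=30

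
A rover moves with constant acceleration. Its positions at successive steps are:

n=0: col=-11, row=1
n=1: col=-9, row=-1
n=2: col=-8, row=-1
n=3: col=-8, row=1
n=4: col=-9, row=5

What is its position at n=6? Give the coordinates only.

col=-14, row=19

First differences are (+2,-2), (+1,+0), (+0,+2), (-1,+4); their common second difference is (-1,+2) (constant acceleration).
step 5: col=-9, row=5 + (-2,+6) → col=-11, row=11
step 6: col=-11, row=11 + (-3,+8) → col=-14, row=19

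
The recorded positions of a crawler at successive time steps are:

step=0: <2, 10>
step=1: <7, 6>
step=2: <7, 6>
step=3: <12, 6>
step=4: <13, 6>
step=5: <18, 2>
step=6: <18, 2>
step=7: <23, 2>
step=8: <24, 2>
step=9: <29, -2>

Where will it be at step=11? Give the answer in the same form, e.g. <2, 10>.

<34, -2>

The moves between consecutive positions are <+5, -4>, <+0, +0>, <+5, +0>, <+1, +0>, <+5, -4>, <+0, +0>, <+5, +0>, <+1, +0>, <+5, -4>; they repeat the 4-cycle [<+5, -4>, <+0, +0>, <+5, +0>, <+1, +0>].
step 10: apply <+0, +0> → <29, -2>
step 11: apply <+5, +0> → <34, -2>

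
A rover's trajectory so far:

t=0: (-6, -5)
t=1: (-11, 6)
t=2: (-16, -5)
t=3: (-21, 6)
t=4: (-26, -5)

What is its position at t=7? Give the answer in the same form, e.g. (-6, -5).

The first coordinate changes by -5 each step, so at step 7 it is -6 + 7·(-5) = -41.
The second coordinate repeats the cycle [-5, 6] with period 2; step 7 mod 2 = 1, giving 6.

(-41, 6)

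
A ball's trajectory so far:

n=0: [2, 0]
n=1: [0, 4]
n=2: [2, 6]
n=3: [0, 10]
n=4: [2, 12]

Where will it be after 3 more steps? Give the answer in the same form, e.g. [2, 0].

Differencing gives [-2, +4], [+2, +2], [-2, +4], [+2, +2]. This is the pattern [-2, +4], [+2, +2] repeated.
step 5: apply [-2, +4] → [0, 16]
step 6: apply [+2, +2] → [2, 18]
step 7: apply [-2, +4] → [0, 22]

[0, 22]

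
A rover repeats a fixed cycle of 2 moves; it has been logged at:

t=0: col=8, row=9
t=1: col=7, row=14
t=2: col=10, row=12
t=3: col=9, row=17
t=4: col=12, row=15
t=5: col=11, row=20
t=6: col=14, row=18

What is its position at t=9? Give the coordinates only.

Step-to-step displacements: (-1,+5), (+3,-2), (-1,+5), (+3,-2), (-1,+5), (+3,-2) — a repeating cycle of length 2.
step 7: apply (-1,+5) → col=13, row=23
step 8: apply (+3,-2) → col=16, row=21
step 9: apply (-1,+5) → col=15, row=26

col=15, row=26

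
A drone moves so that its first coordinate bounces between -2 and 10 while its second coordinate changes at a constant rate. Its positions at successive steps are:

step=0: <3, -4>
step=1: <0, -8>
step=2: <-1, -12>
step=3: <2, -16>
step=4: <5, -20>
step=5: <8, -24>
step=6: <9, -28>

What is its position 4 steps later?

The first coordinate travels 3 per step and bounces off the walls at -2 and 10.
  step 7: 9 → 6
  step 8: 6 → 3
  step 9: 3 → 0
  step 10: 0 → -1
The second coordinate changes by -4 each step: at step 10 it is -44.

<-1, -44>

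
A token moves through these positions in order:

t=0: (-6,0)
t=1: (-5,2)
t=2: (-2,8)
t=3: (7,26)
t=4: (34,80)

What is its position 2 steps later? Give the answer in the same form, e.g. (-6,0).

(358,728)

Step-to-step displacements: (+1,+2), (+3,+6), (+9,+18), (+27,+54); each is 3× the previous.
step 5: (34,80) + (+81,+162) → (115,242)
step 6: (115,242) + (+243,+486) → (358,728)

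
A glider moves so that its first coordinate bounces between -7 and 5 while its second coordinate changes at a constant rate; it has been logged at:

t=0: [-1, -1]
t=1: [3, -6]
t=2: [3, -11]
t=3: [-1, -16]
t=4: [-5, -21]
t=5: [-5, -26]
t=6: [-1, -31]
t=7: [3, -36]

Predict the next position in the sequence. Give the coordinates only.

[3, -41]

The first coordinate travels 4 per step and bounces off the walls at -7 and 5.
  step 8: 3 → 3
The second coordinate changes by -5 each step: at step 8 it is -41.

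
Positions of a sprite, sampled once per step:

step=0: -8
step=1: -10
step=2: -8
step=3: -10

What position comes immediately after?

-8

The jumps are -2, +2, -2 — a geometric progression with ratio -1.
step 4: -10 + 2 → -8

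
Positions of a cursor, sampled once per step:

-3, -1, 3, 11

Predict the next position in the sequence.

27

Step-to-step displacements: +2, +4, +8; each is 2× the previous.
step 4: 11 + 16 → 27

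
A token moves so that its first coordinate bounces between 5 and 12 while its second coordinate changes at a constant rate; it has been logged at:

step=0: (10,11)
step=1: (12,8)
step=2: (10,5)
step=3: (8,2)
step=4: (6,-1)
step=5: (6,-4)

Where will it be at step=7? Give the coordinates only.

The first coordinate reflects between 5 and 12, moving 2 per step.
  step 6: 6 → 8
  step 7: 8 → 10
The second coordinate changes by -3 each step: at step 7 it is -10.

(10,-10)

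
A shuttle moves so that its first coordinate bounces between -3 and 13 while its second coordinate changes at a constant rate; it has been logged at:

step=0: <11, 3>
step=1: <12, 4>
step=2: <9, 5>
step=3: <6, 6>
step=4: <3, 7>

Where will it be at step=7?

<0, 10>

The first coordinate travels 3 per step and bounces off the walls at -3 and 13.
  step 5: 3 → 0
  step 6: 0 → -3
  step 7: -3 → 0
The second coordinate changes by +1 each step: at step 7 it is 10.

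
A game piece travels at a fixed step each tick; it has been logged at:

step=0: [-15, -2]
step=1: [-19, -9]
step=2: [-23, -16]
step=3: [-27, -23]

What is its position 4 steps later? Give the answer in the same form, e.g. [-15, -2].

The position changes by [-4, -7] every step.
step 4: [-27, -23] + [-4, -7] → [-31, -30]
step 5: [-31, -30] + [-4, -7] → [-35, -37]
step 6: [-35, -37] + [-4, -7] → [-39, -44]
step 7: [-39, -44] + [-4, -7] → [-43, -51]

[-43, -51]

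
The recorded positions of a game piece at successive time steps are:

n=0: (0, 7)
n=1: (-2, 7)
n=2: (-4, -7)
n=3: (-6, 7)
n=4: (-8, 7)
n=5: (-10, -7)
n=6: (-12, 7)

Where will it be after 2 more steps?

(-16, -7)

The first coordinate changes by -2 each step, so at step 8 it is 0 + 8·(-2) = -16.
The second coordinate repeats the cycle [7, 7, -7] with period 3; step 8 mod 3 = 2, giving -7.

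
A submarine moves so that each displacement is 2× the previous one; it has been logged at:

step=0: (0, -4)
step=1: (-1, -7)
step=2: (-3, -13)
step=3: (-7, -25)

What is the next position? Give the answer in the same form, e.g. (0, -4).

Step-to-step displacements: (-1, -3), (-2, -6), (-4, -12); each is 2× the previous.
step 4: (-7, -25) + (-8, -24) → (-15, -49)

(-15, -49)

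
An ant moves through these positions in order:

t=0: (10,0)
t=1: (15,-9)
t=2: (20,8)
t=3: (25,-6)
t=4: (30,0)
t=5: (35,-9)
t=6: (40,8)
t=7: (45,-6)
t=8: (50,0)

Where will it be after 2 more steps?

The first coordinate changes by +5 each step, so at step 10 it is 10 + 10·(5) = 60.
The second coordinate repeats the cycle [0, -9, 8, -6] with period 4; step 10 mod 4 = 2, giving 8.

(60,8)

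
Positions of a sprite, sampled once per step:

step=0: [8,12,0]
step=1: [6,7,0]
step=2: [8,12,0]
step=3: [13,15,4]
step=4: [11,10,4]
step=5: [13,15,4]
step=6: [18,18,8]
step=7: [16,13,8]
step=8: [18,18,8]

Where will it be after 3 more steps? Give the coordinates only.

[23,21,12]

Differencing gives [-2,-5,+0], [+2,+5,+0], [+5,+3,+4], [-2,-5,+0], [+2,+5,+0], [+5,+3,+4], [-2,-5,+0], [+2,+5,+0]. This is the pattern [-2,-5,+0], [+2,+5,+0], [+5,+3,+4] repeated.
step 9: apply [+5,+3,+4] → [23,21,12]
step 10: apply [-2,-5,+0] → [21,16,12]
step 11: apply [+2,+5,+0] → [23,21,12]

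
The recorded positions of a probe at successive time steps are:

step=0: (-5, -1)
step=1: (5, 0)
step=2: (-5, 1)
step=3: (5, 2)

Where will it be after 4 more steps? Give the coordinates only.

The first coordinate repeats the cycle [-5, 5] with period 2; step 7 mod 2 = 1, giving 5.
The second coordinate changes by +1 each step, so at step 7 it is -1 + 7·(1) = 6.

(5, 6)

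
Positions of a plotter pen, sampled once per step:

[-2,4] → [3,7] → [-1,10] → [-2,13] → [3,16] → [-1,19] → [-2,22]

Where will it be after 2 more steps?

The first coordinate repeats the cycle [-2, 3, -1] with period 3; step 8 mod 3 = 2, giving -1.
The second coordinate changes by +3 each step, so at step 8 it is 4 + 8·(3) = 28.

[-1,28]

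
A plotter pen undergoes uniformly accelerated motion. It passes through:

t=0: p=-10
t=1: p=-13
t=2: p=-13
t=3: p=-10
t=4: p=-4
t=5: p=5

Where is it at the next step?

p=17

Successive displacements: -3, +0, +3, +6, +9 — each changes by +3.
step 6: 5 + 12 → p=17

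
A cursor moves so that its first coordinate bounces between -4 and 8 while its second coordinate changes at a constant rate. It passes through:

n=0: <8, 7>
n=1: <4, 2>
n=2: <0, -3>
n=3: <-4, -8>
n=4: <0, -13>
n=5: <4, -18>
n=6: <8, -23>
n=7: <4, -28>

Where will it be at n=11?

The first coordinate travels 4 per step and bounces off the walls at -4 and 8.
  step 8: 4 → 0
  step 9: 0 → -4
  step 10: -4 → 0
  step 11: 0 → 4
The second coordinate changes by -5 each step: at step 11 it is -48.

<4, -48>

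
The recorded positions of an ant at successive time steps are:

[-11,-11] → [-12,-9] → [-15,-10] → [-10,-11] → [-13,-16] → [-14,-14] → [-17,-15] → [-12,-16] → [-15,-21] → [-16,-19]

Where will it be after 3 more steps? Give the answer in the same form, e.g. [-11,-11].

[-17,-26]

Differencing gives [-1,+2], [-3,-1], [+5,-1], [-3,-5], [-1,+2], [-3,-1], [+5,-1], [-3,-5], [-1,+2]. This is the pattern [-1,+2], [-3,-1], [+5,-1], [-3,-5] repeated.
step 10: apply [-3,-1] → [-19,-20]
step 11: apply [+5,-1] → [-14,-21]
step 12: apply [-3,-5] → [-17,-26]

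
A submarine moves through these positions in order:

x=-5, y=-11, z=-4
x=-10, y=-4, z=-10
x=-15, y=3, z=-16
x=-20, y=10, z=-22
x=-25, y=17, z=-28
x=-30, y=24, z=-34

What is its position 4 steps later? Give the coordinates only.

Constant displacement of (-5, +7, -6) per step.
step 6: x=-30, y=24, z=-34 + (-5, +7, -6) → x=-35, y=31, z=-40
step 7: x=-35, y=31, z=-40 + (-5, +7, -6) → x=-40, y=38, z=-46
step 8: x=-40, y=38, z=-46 + (-5, +7, -6) → x=-45, y=45, z=-52
step 9: x=-45, y=45, z=-52 + (-5, +7, -6) → x=-50, y=52, z=-58

x=-50, y=52, z=-58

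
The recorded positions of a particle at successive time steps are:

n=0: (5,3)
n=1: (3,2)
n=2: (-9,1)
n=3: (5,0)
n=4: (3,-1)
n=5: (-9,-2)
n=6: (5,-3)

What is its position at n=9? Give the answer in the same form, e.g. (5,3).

First: cycles through 5, 3, -9 every 3 steps. Step 9 lands at position 0 of the cycle → 5.
Second: linear, -1 per step → -6 at step 9.

(5,-6)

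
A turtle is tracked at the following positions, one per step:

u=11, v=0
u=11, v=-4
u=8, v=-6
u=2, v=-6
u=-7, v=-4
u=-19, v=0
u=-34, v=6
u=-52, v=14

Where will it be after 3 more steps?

Taking differences between consecutive positions: (+0, -4), (-3, -2), (-6, +0), (-9, +2), (-12, +4), (-15, +6), (-18, +8). These grow by (-3, +2) each step.
step 8: u=-52, v=14 + (-21, +10) → u=-73, v=24
step 9: u=-73, v=24 + (-24, +12) → u=-97, v=36
step 10: u=-97, v=36 + (-27, +14) → u=-124, v=50

u=-124, v=50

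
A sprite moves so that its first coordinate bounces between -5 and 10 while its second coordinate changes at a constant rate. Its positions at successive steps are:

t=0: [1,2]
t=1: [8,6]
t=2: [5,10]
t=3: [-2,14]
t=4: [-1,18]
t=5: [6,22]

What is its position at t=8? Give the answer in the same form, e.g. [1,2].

The first coordinate reflects between -5 and 10, moving 7 per step.
  step 6: 6 → 7
  step 7: 7 → 0
  step 8: 0 → -3
The second coordinate changes by +4 each step: at step 8 it is 34.

[-3,34]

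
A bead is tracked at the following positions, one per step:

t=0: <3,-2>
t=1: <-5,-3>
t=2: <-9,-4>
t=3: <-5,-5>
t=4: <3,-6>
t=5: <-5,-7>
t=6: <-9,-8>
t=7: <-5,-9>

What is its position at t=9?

<-5,-11>

The first coordinate repeats the cycle [3, -5, -9, -5] with period 4; step 9 mod 4 = 1, giving -5.
The second coordinate changes by -1 each step, so at step 9 it is -2 + 9·(-1) = -11.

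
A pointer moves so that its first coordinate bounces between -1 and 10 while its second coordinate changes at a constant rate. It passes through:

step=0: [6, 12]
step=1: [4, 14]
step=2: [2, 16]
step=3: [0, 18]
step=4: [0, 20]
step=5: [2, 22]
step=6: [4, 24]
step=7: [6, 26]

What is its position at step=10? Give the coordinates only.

[8, 32]

The first coordinate reflects between -1 and 10, moving 2 per step.
  step 8: 6 → 8
  step 9: 8 → 10
  step 10: 10 → 8
The second coordinate changes by +2 each step: at step 10 it is 32.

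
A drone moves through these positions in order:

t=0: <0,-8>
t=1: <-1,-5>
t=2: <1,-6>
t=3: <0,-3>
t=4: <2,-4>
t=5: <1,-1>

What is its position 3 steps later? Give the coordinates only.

Step-to-step displacements: <-1,+3>, <+2,-1>, <-1,+3>, <+2,-1>, <-1,+3> — a repeating cycle of length 2.
step 6: apply <+2,-1> → <3,-2>
step 7: apply <-1,+3> → <2,1>
step 8: apply <+2,-1> → <4,0>

<4,0>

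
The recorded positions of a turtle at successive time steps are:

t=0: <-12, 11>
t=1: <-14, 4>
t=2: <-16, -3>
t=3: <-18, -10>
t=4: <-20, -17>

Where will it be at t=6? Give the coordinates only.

<-24, -31>

Each step adds <-2, -7> to the position.
step 5: <-20, -17> + <-2, -7> → <-22, -24>
step 6: <-22, -24> + <-2, -7> → <-24, -31>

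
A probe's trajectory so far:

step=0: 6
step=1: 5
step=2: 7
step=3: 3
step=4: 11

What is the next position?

-5

Step-to-step displacements: -1, +2, -4, +8; each is -2× the previous.
step 5: 11 − 16 → -5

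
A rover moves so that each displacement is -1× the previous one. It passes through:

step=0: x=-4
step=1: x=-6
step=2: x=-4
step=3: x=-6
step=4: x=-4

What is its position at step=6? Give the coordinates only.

x=-4

Step-to-step displacements: -2, +2, -2, +2; each is -1× the previous.
step 5: -4 − 2 → x=-6
step 6: -6 + 2 → x=-4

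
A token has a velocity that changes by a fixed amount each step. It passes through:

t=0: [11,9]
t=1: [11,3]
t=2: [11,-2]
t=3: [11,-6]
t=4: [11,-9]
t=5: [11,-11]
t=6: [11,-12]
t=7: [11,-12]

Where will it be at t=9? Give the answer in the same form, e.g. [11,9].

[11,-9]

First differences are [+0,-6], [+0,-5], [+0,-4], [+0,-3], [+0,-2], [+0,-1], [+0,+0]; their common second difference is [+0,+1] (constant acceleration).
step 8: [11,-12] + [+0,+1] → [11,-11]
step 9: [11,-11] + [+0,+2] → [11,-9]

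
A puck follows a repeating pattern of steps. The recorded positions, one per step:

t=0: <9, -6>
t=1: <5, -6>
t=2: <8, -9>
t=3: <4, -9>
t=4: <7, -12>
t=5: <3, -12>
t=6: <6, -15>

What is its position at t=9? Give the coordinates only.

The moves between consecutive positions are <-4, +0>, <+3, -3>, <-4, +0>, <+3, -3>, <-4, +0>, <+3, -3>; they repeat the 2-cycle [<-4, +0>, <+3, -3>].
step 7: apply <-4, +0> → <2, -15>
step 8: apply <+3, -3> → <5, -18>
step 9: apply <-4, +0> → <1, -18>

<1, -18>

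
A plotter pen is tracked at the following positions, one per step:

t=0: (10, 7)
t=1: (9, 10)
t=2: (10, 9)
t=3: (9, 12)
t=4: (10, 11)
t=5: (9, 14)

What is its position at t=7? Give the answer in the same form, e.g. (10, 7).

The moves between consecutive positions are (-1, +3), (+1, -1), (-1, +3), (+1, -1), (-1, +3); they repeat the 2-cycle [(-1, +3), (+1, -1)].
step 6: apply (+1, -1) → (10, 13)
step 7: apply (-1, +3) → (9, 16)

(9, 16)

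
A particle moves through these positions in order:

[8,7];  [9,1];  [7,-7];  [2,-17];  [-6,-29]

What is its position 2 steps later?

Taking differences between consecutive positions: [+1,-6], [-2,-8], [-5,-10], [-8,-12]. These grow by [-3,-2] each step.
step 5: [-6,-29] + [-11,-14] → [-17,-43]
step 6: [-17,-43] + [-14,-16] → [-31,-59]

[-31,-59]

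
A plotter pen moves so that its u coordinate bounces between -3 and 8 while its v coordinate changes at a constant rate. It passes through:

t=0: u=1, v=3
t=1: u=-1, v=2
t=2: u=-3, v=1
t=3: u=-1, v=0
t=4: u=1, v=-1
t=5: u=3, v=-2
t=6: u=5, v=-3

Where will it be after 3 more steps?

The u coordinate reflects between -3 and 8, moving 2 per step.
  step 7: 5 → 7
  step 8: 7 → 7
  step 9: 7 → 5
The v coordinate changes by -1 each step: at step 9 it is -6.

u=5, v=-6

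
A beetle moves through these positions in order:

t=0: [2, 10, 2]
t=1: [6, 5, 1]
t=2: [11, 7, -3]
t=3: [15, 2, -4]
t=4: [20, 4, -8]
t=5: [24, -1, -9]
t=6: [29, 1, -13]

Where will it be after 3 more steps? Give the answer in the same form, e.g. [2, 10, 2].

Differencing gives [+4, -5, -1], [+5, +2, -4], [+4, -5, -1], [+5, +2, -4], [+4, -5, -1], [+5, +2, -4]. This is the pattern [+4, -5, -1], [+5, +2, -4] repeated.
step 7: apply [+4, -5, -1] → [33, -4, -14]
step 8: apply [+5, +2, -4] → [38, -2, -18]
step 9: apply [+4, -5, -1] → [42, -7, -19]

[42, -7, -19]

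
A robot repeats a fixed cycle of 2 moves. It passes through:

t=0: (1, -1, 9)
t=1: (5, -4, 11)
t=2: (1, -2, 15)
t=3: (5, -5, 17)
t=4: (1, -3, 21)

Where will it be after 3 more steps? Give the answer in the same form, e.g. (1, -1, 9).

The moves between consecutive positions are (+4, -3, +2), (-4, +2, +4), (+4, -3, +2), (-4, +2, +4); they repeat the 2-cycle [(+4, -3, +2), (-4, +2, +4)].
step 5: apply (+4, -3, +2) → (5, -6, 23)
step 6: apply (-4, +2, +4) → (1, -4, 27)
step 7: apply (+4, -3, +2) → (5, -7, 29)

(5, -7, 29)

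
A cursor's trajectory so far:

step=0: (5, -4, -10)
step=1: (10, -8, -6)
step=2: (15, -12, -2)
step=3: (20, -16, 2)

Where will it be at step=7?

(40, -32, 18)

The position changes by (+5, -4, +4) every step.
step 4: (20, -16, 2) + (+5, -4, +4) → (25, -20, 6)
step 5: (25, -20, 6) + (+5, -4, +4) → (30, -24, 10)
step 6: (30, -24, 10) + (+5, -4, +4) → (35, -28, 14)
step 7: (35, -28, 14) + (+5, -4, +4) → (40, -32, 18)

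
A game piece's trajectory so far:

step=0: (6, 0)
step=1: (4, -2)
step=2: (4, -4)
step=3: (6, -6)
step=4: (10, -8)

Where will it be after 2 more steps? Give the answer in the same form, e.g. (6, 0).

(24, -12)

Taking differences between consecutive positions: (-2, -2), (+0, -2), (+2, -2), (+4, -2). These grow by (+2, +0) each step.
step 5: (10, -8) + (+6, -2) → (16, -10)
step 6: (16, -10) + (+8, -2) → (24, -12)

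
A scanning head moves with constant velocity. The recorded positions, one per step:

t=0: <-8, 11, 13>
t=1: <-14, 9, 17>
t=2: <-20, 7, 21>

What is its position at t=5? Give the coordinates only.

<-38, 1, 33>

Each step adds <-6, -2, +4> to the position.
step 3: <-20, 7, 21> + <-6, -2, +4> → <-26, 5, 25>
step 4: <-26, 5, 25> + <-6, -2, +4> → <-32, 3, 29>
step 5: <-32, 3, 29> + <-6, -2, +4> → <-38, 1, 33>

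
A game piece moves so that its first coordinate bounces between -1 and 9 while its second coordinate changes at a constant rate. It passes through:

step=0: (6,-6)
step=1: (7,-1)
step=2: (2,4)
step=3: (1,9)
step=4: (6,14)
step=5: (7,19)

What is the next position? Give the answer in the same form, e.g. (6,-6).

(2,24)

The first coordinate travels 5 per step and bounces off the walls at -1 and 9.
  step 6: 7 → 2
The second coordinate changes by +5 each step: at step 6 it is 24.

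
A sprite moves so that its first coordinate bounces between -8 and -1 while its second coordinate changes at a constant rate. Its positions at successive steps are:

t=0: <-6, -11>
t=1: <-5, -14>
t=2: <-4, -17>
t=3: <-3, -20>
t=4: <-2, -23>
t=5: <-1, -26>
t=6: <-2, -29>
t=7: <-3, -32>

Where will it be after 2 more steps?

The first coordinate reflects between -8 and -1, moving 1 per step.
  step 8: -3 → -4
  step 9: -4 → -5
The second coordinate changes by -3 each step: at step 9 it is -38.

<-5, -38>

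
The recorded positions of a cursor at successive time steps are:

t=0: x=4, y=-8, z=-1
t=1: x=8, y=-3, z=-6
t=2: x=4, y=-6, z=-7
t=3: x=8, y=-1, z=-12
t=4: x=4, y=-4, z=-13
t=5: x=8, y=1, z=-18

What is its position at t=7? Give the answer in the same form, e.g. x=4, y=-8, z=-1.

x=8, y=3, z=-24

The moves between consecutive positions are (+4, +5, -5), (-4, -3, -1), (+4, +5, -5), (-4, -3, -1), (+4, +5, -5); they repeat the 2-cycle [(+4, +5, -5), (-4, -3, -1)].
step 6: apply (-4, -3, -1) → x=4, y=-2, z=-19
step 7: apply (+4, +5, -5) → x=8, y=3, z=-24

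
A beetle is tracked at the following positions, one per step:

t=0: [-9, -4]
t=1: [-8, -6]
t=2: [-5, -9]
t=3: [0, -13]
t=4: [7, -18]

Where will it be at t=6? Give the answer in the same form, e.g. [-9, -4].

Successive displacements: [+1, -2], [+3, -3], [+5, -4], [+7, -5] — each changes by [+2, -1].
step 5: [7, -18] + [+9, -6] → [16, -24]
step 6: [16, -24] + [+11, -7] → [27, -31]

[27, -31]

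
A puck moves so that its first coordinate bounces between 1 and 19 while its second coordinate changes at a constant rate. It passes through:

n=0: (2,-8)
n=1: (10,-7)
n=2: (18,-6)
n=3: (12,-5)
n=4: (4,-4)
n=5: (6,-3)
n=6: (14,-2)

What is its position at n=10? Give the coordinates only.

(10,2)

The first coordinate travels 8 per step and bounces off the walls at 1 and 19.
  step 7: 14 → 16
  step 8: 16 → 8
  step 9: 8 → 2
  step 10: 2 → 10
The second coordinate changes by +1 each step: at step 10 it is 2.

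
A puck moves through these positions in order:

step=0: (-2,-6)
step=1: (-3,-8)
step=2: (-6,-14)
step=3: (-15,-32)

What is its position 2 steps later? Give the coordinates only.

(-123,-248)

Step-to-step displacements: (-1,-2), (-3,-6), (-9,-18); each is 3× the previous.
step 4: (-15,-32) + (-27,-54) → (-42,-86)
step 5: (-42,-86) + (-81,-162) → (-123,-248)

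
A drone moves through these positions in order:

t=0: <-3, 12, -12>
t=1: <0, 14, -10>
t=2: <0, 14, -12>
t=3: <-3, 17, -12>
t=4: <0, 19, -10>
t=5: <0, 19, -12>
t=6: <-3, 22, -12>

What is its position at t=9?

Differencing gives <+3, +2, +2>, <+0, +0, -2>, <-3, +3, +0>, <+3, +2, +2>, <+0, +0, -2>, <-3, +3, +0>. This is the pattern <+3, +2, +2>, <+0, +0, -2>, <-3, +3, +0> repeated.
step 7: apply <+3, +2, +2> → <0, 24, -10>
step 8: apply <+0, +0, -2> → <0, 24, -12>
step 9: apply <-3, +3, +0> → <-3, 27, -12>

<-3, 27, -12>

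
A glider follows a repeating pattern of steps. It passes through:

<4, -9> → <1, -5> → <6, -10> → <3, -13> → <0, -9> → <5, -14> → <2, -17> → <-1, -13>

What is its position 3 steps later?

<-2, -17>

Differencing gives <-3, +4>, <+5, -5>, <-3, -3>, <-3, +4>, <+5, -5>, <-3, -3>, <-3, +4>. This is the pattern <-3, +4>, <+5, -5>, <-3, -3> repeated.
step 8: apply <+5, -5> → <4, -18>
step 9: apply <-3, -3> → <1, -21>
step 10: apply <-3, +4> → <-2, -17>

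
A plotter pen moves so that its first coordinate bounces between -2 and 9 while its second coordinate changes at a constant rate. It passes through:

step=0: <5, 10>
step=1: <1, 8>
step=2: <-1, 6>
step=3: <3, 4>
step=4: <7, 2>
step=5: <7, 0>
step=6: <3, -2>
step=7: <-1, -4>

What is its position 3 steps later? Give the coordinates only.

<9, -10>

The first coordinate travels 4 per step and bounces off the walls at -2 and 9.
  step 8: -1 → 1
  step 9: 1 → 5
  step 10: 5 → 9
The second coordinate changes by -2 each step: at step 10 it is -10.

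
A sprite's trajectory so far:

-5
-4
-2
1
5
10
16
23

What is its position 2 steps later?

40

Taking differences between consecutive positions: +1, +2, +3, +4, +5, +6, +7. These grow by +1 each step.
step 8: 23 + 8 → 31
step 9: 31 + 9 → 40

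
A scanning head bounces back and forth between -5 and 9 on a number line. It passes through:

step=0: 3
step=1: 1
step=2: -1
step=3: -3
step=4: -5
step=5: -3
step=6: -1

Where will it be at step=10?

The value travels 2 per step and bounces off the walls at -5 and 9.
  step 7: -1 → 1
  step 8: 1 → 3
  step 9: 3 → 5
  step 10: 5 → 7

7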